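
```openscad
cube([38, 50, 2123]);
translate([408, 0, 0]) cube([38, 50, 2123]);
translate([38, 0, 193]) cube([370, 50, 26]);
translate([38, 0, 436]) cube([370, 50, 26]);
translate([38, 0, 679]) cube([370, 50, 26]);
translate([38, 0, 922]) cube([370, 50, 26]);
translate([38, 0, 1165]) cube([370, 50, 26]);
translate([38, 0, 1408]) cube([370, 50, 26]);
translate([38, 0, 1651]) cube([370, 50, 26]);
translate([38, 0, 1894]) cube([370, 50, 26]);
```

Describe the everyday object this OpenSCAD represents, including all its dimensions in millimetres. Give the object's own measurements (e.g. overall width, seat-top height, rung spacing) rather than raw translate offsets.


A straight ladder. Two 38×50 mm vertical rails, 2123 mm tall, stand 446 mm apart (outside-to-outside) with their front faces coplanar on the −y side. 8 rungs, each 50 mm deep and 26 mm tall, span between the inner faces of the rails, front faces flush with the rails. The lowest rung's underside is at z = 193 mm and rungs are spaced 243 mm apart (underside to underside).


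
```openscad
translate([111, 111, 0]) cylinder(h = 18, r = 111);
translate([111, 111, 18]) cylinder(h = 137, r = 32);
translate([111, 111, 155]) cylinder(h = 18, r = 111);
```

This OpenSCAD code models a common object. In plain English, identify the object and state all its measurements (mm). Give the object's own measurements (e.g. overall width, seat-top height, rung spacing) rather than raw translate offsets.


A spool: two coaxial disc flanges of radius 111 mm and thickness 18 mm, joined by a core cylinder of radius 32 mm and height 137 mm. The lower flange rests on z = 0 and the three cylinders share a vertical axis.


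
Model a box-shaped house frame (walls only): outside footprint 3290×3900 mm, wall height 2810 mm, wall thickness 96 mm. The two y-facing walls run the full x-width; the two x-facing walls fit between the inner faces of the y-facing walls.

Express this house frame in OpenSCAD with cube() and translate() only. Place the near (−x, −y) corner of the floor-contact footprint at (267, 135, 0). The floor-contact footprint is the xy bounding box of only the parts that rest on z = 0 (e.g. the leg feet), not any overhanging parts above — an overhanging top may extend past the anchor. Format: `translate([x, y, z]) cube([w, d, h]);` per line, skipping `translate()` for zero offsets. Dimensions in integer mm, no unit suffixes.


translate([267, 135, 0]) cube([3290, 96, 2810]);
translate([267, 3939, 0]) cube([3290, 96, 2810]);
translate([267, 231, 0]) cube([96, 3708, 2810]);
translate([3461, 231, 0]) cube([96, 3708, 2810]);


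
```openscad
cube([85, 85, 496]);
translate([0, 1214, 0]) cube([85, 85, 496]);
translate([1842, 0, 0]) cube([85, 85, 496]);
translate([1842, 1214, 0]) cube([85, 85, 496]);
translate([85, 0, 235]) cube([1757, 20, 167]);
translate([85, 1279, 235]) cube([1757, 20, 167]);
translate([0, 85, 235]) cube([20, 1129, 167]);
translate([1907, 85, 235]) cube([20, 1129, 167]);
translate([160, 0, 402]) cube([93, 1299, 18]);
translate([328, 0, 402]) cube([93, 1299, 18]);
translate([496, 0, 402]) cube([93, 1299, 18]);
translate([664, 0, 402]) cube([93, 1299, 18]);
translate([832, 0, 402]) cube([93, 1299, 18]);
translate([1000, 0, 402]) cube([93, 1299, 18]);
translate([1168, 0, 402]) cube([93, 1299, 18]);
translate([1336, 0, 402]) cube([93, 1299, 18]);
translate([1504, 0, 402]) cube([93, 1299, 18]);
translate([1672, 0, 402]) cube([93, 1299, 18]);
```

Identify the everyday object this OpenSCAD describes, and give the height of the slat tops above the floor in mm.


A bed frame. The slat-top height is 420 mm.

Four posts, four rails, and a row of slats — a bed frame. Slats sit on the rails at z = 235 + 167 = 402; with slat thickness 18, the top is 420 mm.


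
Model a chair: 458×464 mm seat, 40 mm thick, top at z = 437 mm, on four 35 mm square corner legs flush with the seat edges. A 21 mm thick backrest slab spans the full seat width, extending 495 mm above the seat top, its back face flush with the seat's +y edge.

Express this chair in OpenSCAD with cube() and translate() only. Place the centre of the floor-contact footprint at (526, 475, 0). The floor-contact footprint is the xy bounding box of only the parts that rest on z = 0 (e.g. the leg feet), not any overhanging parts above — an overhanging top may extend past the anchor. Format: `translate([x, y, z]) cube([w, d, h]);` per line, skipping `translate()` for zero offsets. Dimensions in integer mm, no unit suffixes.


// leg_h = 437 - 40 = 397
translate([297, 243, 397]) cube([458, 464, 40]);
translate([297, 243, 0]) cube([35, 35, 397]);
translate([720, 243, 0]) cube([35, 35, 397]);
translate([297, 672, 0]) cube([35, 35, 397]);
translate([720, 672, 0]) cube([35, 35, 397]);
translate([297, 686, 437]) cube([458, 21, 495]);


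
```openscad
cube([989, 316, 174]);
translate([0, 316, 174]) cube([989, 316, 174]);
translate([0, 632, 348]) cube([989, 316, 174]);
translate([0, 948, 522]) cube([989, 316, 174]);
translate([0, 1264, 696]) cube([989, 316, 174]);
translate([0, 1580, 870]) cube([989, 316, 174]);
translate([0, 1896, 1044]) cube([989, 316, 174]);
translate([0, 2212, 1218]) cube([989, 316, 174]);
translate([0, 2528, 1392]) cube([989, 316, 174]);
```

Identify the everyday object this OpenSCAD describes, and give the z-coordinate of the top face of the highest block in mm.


A staircase. The total rise is 1566 mm.

9 identical blocks, each offset up and back from the previous — a staircase. Each step is 174 mm tall and there are 9 of them, so the total rise is 9 × 174 = 1566 mm.


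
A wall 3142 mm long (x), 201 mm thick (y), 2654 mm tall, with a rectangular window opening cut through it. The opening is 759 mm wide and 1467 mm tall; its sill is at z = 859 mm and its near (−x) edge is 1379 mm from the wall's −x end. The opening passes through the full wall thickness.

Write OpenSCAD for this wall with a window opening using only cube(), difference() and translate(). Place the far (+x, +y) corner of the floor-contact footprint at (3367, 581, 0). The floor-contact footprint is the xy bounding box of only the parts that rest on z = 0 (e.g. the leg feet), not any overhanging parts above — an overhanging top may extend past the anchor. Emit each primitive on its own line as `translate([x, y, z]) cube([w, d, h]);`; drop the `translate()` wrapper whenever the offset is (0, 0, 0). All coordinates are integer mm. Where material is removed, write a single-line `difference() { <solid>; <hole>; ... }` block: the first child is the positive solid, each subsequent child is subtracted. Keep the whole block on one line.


difference() { translate([225, 380, 0]) cube([3142, 201, 2654]); translate([1604, 380, 859]) cube([759, 201, 1467]); }


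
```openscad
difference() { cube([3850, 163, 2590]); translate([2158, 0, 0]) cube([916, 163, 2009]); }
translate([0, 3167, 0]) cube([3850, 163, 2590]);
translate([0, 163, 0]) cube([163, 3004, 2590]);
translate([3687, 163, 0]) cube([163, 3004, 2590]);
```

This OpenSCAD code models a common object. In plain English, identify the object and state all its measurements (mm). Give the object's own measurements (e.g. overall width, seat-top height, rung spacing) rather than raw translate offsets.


A single room: four walls, each 2590 mm tall and 163 mm thick, enclosing an outside footprint 3850×3330 mm (x × y), no floor or roof. The front and back walls (−y and +y sides) run the full x-width; the side walls fit between their inner faces. A door opening 916 mm wide and 2009 mm tall is cut through the front wall from the floor up, its −x edge 2158 mm from the wall's −x end.


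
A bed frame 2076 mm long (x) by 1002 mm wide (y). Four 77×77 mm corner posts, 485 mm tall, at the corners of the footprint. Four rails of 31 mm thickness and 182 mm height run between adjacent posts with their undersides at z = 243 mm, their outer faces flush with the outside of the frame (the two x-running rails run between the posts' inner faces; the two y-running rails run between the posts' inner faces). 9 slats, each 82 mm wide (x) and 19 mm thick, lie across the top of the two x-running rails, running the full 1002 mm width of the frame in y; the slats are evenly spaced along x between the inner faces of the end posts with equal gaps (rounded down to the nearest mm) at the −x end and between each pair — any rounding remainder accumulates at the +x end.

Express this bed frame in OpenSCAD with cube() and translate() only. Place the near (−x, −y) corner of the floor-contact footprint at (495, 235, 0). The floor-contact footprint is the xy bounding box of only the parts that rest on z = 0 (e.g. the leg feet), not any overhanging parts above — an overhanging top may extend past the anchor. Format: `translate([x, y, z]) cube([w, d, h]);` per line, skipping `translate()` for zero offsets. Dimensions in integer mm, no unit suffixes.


translate([495, 235, 0]) cube([77, 77, 485]);
translate([495, 1160, 0]) cube([77, 77, 485]);
translate([2494, 235, 0]) cube([77, 77, 485]);
translate([2494, 1160, 0]) cube([77, 77, 485]);
translate([572, 235, 243]) cube([1922, 31, 182]);
translate([572, 1206, 243]) cube([1922, 31, 182]);
translate([495, 312, 243]) cube([31, 848, 182]);
translate([2540, 312, 243]) cube([31, 848, 182]);
translate([690, 235, 425]) cube([82, 1002, 19]);
translate([890, 235, 425]) cube([82, 1002, 19]);
translate([1090, 235, 425]) cube([82, 1002, 19]);
translate([1290, 235, 425]) cube([82, 1002, 19]);
translate([1490, 235, 425]) cube([82, 1002, 19]);
translate([1690, 235, 425]) cube([82, 1002, 19]);
translate([1890, 235, 425]) cube([82, 1002, 19]);
translate([2090, 235, 425]) cube([82, 1002, 19]);
translate([2290, 235, 425]) cube([82, 1002, 19]);


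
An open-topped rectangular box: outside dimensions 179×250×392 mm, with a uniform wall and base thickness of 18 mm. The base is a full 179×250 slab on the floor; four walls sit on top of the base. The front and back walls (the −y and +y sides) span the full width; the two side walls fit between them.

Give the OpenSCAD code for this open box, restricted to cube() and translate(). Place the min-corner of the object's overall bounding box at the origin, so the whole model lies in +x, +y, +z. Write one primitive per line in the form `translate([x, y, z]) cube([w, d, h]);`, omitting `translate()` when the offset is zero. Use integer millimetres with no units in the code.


cube([179, 250, 18]);
translate([0, 0, 18]) cube([179, 18, 374]);
translate([0, 232, 18]) cube([179, 18, 374]);
translate([0, 18, 18]) cube([18, 214, 374]);
translate([161, 18, 18]) cube([18, 214, 374]);


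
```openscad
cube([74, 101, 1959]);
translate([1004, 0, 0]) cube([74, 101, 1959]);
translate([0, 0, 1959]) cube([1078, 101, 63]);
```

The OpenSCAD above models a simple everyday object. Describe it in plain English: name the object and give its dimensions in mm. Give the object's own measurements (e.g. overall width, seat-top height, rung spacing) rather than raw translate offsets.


A door frame. The clear opening is 930 mm wide and 1959 mm high. Two 74 mm wide jambs, 101 mm deep, stand either side of the opening from the floor to the top of the opening. A 63 mm thick head sits across the top of both jambs, spanning the full outside width of the frame.


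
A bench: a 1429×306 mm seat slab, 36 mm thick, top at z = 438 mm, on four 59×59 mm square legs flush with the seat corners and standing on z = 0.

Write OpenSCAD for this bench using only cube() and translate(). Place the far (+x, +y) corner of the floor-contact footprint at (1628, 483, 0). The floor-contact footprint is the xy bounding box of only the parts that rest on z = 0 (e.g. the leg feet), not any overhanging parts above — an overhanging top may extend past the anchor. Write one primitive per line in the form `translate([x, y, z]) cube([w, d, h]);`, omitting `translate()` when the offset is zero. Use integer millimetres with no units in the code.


// leg_h = 438 − 36 = 402
translate([199, 177, 402]) cube([1429, 306, 36]);
translate([199, 177, 0]) cube([59, 59, 402]);
translate([199, 424, 0]) cube([59, 59, 402]);
translate([1569, 177, 0]) cube([59, 59, 402]);
translate([1569, 424, 0]) cube([59, 59, 402]);


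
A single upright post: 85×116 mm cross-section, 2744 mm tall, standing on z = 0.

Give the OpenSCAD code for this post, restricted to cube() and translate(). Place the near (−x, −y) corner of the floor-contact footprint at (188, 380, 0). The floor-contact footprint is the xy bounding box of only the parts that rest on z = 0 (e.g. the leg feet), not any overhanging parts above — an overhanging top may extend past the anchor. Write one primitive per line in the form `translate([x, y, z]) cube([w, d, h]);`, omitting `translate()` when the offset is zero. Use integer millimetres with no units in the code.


translate([188, 380, 0]) cube([85, 116, 2744]);


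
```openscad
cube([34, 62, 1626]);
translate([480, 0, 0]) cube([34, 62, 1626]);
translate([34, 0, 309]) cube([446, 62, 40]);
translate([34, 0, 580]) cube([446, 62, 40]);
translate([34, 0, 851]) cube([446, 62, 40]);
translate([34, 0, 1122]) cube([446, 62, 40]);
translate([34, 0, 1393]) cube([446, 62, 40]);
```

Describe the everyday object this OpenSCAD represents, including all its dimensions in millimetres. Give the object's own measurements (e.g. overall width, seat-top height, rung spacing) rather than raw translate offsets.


A straight ladder. Two 34×62 mm vertical rails, 1626 mm tall, stand 514 mm apart (outside-to-outside) with their front faces coplanar on the −y side. 5 rungs, each 62 mm deep and 40 mm tall, span between the inner faces of the rails, front faces flush with the rails. The lowest rung's underside is at z = 309 mm and rungs are spaced 271 mm apart (underside to underside).


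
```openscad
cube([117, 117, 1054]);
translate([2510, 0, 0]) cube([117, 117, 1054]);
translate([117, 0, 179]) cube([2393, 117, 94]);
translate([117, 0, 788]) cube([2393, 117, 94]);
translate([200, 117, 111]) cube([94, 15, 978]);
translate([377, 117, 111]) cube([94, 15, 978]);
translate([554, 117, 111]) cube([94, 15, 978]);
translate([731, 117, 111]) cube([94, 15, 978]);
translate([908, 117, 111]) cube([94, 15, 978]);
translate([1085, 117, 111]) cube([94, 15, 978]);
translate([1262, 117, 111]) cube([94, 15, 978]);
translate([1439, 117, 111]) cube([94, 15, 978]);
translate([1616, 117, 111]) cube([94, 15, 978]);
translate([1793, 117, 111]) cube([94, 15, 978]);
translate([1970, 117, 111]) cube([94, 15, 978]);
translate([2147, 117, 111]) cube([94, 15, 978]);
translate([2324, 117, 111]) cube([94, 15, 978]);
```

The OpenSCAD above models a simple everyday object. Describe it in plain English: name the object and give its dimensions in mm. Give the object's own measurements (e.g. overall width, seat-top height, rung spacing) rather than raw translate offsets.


A fence section. Two 117×117 mm posts, 1054 mm tall, stand on the floor with a clear span of 2393 mm between their inner faces. Two horizontal rails of 117×94 mm section span the gap between the posts with their undersides at z = 179 mm and z = 788 mm, flush with the posts' −y face. 13 pickets, each 94 mm wide, 15 mm thick and 978 mm tall, are fixed to the +y face of the rails with their bottoms at z = 111 mm, spaced across the span with a 83 mm gap after the −x post and between neighbouring pickets, with 92 mm left before the +x post.


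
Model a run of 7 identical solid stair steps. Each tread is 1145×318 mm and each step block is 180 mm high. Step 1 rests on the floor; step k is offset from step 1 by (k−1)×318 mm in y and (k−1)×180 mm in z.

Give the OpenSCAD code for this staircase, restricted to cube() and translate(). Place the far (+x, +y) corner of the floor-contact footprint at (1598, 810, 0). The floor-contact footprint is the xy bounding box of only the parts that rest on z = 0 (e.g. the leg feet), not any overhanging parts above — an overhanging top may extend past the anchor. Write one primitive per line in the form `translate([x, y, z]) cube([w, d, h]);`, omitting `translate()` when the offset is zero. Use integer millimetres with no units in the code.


translate([453, 492, 0]) cube([1145, 318, 180]);
translate([453, 810, 180]) cube([1145, 318, 180]);
translate([453, 1128, 360]) cube([1145, 318, 180]);
translate([453, 1446, 540]) cube([1145, 318, 180]);
translate([453, 1764, 720]) cube([1145, 318, 180]);
translate([453, 2082, 900]) cube([1145, 318, 180]);
translate([453, 2400, 1080]) cube([1145, 318, 180]);


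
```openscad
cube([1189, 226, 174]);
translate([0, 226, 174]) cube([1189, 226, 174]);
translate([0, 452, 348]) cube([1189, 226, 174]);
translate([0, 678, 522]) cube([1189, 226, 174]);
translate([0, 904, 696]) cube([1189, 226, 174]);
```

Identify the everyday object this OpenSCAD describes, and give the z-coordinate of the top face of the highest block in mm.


A staircase. The total rise is 870 mm.

5 identical blocks, each offset up and back from the previous — a staircase. Each step is 174 mm tall and there are 5 of them, so the total rise is 5 × 174 = 870 mm.


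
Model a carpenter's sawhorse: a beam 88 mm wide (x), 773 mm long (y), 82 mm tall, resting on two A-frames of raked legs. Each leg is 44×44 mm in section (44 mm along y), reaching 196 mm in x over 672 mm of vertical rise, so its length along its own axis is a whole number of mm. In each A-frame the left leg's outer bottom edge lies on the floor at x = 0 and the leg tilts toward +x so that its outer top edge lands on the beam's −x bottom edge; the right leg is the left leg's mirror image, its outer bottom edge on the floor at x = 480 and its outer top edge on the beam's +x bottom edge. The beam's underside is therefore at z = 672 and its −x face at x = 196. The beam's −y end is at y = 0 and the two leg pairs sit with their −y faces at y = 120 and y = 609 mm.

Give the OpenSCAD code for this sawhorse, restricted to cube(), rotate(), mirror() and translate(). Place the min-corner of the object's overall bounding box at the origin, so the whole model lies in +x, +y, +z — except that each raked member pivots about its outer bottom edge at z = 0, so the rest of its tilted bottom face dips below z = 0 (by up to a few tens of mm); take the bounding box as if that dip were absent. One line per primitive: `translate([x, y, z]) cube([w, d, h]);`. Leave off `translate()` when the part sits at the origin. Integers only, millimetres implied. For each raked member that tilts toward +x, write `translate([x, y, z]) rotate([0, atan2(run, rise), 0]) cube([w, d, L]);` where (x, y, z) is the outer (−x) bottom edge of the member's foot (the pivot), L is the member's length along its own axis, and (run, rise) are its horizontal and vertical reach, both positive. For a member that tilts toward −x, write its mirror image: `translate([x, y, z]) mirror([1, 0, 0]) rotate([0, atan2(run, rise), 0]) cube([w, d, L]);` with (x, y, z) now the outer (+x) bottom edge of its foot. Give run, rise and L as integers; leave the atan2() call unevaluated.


// leg length = √(196² + 672²) = 700
// right-leg outer foot x = 2·196 + 88 = 480
// beam min-corner = (196, 0, 672)
translate([196, 0, 672]) cube([88, 773, 82]);
translate([0, 120, 0]) rotate([0, atan2(196, 672), 0]) cube([44, 44, 700]);
translate([480, 120, 0]) mirror([1, 0, 0]) rotate([0, atan2(196, 672), 0]) cube([44, 44, 700]);
translate([0, 609, 0]) rotate([0, atan2(196, 672), 0]) cube([44, 44, 700]);
translate([480, 609, 0]) mirror([1, 0, 0]) rotate([0, atan2(196, 672), 0]) cube([44, 44, 700]);


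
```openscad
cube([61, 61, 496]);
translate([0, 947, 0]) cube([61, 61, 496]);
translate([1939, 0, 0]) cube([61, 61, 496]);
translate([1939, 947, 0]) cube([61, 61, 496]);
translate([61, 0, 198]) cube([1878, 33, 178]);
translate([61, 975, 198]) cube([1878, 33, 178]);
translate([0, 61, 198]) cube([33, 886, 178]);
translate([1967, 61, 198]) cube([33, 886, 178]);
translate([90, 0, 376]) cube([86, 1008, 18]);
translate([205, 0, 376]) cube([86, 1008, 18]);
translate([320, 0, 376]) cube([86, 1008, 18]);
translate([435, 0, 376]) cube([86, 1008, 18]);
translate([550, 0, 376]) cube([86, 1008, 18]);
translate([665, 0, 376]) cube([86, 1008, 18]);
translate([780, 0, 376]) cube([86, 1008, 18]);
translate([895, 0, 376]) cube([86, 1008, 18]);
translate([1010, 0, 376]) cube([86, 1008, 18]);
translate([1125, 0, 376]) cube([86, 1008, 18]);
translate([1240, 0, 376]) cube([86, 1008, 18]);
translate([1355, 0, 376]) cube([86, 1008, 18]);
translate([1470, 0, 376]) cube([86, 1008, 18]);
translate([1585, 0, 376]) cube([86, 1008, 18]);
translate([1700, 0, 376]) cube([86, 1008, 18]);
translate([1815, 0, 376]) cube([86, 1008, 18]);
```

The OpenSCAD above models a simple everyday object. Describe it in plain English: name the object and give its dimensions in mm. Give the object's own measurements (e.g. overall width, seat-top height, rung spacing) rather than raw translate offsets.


A bed frame 2000 mm long (x) by 1008 mm wide (y). Four 61×61 mm corner posts, 496 mm tall, at the corners of the footprint. Four rails of 33 mm thickness and 178 mm height run between adjacent posts with their undersides at z = 198 mm, their outer faces flush with the outside of the frame (the two x-running rails run between the posts' inner faces; the two y-running rails run between the posts' inner faces). 16 slats, each 86 mm wide (x) and 18 mm thick, lie across the top of the two x-running rails, running the full 1008 mm width of the frame in y; along x they sit between the end posts with a 29 mm gap after the −x posts and between neighbouring slats, leaving 38 mm before the +x posts.


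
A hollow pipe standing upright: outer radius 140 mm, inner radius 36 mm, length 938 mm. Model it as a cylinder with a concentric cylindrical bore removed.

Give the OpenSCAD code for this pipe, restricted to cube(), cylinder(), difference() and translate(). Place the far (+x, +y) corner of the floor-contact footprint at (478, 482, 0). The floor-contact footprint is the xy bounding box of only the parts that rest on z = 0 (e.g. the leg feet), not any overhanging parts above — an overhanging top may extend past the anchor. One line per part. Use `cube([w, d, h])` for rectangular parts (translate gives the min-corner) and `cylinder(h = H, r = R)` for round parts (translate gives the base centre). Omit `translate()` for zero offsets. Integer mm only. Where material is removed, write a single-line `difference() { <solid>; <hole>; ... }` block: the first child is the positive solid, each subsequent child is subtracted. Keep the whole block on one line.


difference() { translate([338, 342, 0]) cylinder(h = 938, r = 140); translate([338, 342, 0]) cylinder(h = 938, r = 36); }


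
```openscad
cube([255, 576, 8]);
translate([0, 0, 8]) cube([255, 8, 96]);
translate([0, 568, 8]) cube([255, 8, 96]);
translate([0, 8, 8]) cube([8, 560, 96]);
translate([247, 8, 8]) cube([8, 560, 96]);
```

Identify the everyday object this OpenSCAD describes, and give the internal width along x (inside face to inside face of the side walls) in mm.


An open box. The internal width is 239 mm.

A 255×576 base slab with four walls standing on it — an open box. The base is 255 mm wide and the walls are 8 mm thick, so the internal width is 255 − 2 × 8 = 239 mm.


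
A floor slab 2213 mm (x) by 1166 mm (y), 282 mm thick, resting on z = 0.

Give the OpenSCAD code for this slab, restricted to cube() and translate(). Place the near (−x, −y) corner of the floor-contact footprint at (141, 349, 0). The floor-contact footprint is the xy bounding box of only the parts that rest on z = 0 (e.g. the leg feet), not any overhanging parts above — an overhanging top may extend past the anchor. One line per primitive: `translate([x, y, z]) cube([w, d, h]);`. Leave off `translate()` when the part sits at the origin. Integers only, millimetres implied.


translate([141, 349, 0]) cube([2213, 1166, 282]);


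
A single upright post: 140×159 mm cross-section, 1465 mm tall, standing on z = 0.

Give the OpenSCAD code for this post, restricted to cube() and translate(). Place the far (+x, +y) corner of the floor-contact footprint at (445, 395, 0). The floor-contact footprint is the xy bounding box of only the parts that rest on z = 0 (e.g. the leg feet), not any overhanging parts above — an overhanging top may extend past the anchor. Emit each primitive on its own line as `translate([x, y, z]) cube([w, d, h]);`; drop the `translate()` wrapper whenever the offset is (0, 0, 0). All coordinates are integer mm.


translate([305, 236, 0]) cube([140, 159, 1465]);


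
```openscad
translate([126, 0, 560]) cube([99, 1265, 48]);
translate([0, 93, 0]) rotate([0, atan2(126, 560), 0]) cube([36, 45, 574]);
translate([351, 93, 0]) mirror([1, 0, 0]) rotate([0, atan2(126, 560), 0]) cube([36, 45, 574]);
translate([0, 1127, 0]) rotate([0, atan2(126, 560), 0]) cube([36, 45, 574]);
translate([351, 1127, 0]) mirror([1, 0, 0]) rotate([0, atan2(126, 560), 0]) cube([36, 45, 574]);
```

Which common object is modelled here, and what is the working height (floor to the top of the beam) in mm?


A sawhorse. The overall height is 608 mm.

A beam across two mirrored pairs of raked legs — a sawhorse. The beam's underside is at z = 560 (matching the legs' vertical rise in atan2(126, 560)) and the beam is 48 mm tall, so its top is at 560 + 48 = 608 mm. The raked legs top out at the beam's underside, so that is the highest point.


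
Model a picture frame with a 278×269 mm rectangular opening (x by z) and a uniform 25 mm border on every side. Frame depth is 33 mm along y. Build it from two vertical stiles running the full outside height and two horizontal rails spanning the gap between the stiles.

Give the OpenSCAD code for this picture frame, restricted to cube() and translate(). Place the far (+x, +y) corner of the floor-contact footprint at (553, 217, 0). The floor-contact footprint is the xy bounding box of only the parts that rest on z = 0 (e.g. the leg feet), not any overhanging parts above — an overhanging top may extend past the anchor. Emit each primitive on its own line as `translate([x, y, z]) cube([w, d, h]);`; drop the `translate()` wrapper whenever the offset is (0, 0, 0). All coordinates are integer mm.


translate([225, 184, 0]) cube([25, 33, 319]);
translate([528, 184, 0]) cube([25, 33, 319]);
translate([250, 184, 0]) cube([278, 33, 25]);
translate([250, 184, 294]) cube([278, 33, 25]);


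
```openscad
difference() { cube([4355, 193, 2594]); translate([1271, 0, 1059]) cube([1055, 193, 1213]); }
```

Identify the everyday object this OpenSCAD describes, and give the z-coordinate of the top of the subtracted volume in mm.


A wall with a window opening. The window head height is 2272 mm.

A wall with a rectangular opening subtracted — a window. Sill at z = 1059, opening 1213 mm tall, so the head is at 1059 + 1213 = 2272 mm.


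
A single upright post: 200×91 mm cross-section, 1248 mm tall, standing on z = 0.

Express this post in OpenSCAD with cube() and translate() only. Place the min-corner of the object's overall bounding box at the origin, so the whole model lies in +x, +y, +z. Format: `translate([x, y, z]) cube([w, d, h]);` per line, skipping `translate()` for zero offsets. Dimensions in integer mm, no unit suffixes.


cube([200, 91, 1248]);


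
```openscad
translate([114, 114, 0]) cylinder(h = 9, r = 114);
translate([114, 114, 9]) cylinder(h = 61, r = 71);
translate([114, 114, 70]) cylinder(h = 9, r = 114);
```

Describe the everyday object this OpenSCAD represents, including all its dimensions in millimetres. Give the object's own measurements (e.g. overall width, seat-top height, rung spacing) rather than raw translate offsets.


A spool: two coaxial disc flanges of radius 114 mm and thickness 9 mm, joined by a core cylinder of radius 71 mm and height 61 mm. The lower flange rests on z = 0 and the three cylinders share a vertical axis.


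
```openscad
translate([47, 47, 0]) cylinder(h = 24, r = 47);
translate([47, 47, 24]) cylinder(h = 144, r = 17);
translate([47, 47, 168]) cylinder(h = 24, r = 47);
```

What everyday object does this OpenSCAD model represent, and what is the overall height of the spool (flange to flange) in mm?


A spool. The overall height is 192 mm.

Three coaxial cylinders, large–small–large — a spool. Two 24 mm flanges and a 144 mm core give 24 + 144 + 24 = 192 mm.


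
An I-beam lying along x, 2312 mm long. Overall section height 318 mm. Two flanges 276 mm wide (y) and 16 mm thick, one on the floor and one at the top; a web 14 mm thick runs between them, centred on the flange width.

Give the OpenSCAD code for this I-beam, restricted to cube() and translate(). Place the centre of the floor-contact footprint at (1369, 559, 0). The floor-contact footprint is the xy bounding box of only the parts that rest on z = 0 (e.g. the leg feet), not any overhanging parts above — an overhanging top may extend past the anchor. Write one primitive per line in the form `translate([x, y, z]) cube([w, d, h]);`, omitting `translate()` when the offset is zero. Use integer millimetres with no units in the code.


translate([213, 421, 0]) cube([2312, 276, 16]);
translate([213, 552, 16]) cube([2312, 14, 286]);
translate([213, 421, 302]) cube([2312, 276, 16]);


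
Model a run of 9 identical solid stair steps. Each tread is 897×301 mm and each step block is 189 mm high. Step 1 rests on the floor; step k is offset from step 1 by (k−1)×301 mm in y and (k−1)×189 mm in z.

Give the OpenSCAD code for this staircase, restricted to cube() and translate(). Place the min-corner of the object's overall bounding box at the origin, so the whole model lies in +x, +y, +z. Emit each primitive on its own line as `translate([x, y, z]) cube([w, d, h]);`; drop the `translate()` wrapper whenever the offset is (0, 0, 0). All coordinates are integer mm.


cube([897, 301, 189]);
translate([0, 301, 189]) cube([897, 301, 189]);
translate([0, 602, 378]) cube([897, 301, 189]);
translate([0, 903, 567]) cube([897, 301, 189]);
translate([0, 1204, 756]) cube([897, 301, 189]);
translate([0, 1505, 945]) cube([897, 301, 189]);
translate([0, 1806, 1134]) cube([897, 301, 189]);
translate([0, 2107, 1323]) cube([897, 301, 189]);
translate([0, 2408, 1512]) cube([897, 301, 189]);


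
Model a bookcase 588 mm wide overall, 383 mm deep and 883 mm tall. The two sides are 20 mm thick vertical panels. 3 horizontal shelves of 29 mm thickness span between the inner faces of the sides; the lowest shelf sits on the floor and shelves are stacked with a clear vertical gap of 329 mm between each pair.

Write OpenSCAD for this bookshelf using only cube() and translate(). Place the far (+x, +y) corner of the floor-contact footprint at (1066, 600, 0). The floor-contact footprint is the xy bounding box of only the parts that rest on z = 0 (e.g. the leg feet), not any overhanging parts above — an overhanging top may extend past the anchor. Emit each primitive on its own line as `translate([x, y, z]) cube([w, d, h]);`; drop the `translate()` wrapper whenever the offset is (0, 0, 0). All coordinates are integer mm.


translate([478, 217, 0]) cube([20, 383, 883]);
translate([1046, 217, 0]) cube([20, 383, 883]);
translate([498, 217, 0]) cube([548, 383, 29]);
translate([498, 217, 358]) cube([548, 383, 29]);
translate([498, 217, 716]) cube([548, 383, 29]);


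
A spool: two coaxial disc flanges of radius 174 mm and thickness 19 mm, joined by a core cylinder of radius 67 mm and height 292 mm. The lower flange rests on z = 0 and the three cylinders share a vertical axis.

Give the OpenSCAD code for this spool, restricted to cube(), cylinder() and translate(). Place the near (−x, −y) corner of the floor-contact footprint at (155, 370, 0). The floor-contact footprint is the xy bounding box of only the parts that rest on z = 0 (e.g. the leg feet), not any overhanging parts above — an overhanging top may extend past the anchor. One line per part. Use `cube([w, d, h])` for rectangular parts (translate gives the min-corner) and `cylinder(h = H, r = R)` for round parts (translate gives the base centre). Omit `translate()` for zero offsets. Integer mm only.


translate([329, 544, 0]) cylinder(h = 19, r = 174);
translate([329, 544, 19]) cylinder(h = 292, r = 67);
translate([329, 544, 311]) cylinder(h = 19, r = 174);


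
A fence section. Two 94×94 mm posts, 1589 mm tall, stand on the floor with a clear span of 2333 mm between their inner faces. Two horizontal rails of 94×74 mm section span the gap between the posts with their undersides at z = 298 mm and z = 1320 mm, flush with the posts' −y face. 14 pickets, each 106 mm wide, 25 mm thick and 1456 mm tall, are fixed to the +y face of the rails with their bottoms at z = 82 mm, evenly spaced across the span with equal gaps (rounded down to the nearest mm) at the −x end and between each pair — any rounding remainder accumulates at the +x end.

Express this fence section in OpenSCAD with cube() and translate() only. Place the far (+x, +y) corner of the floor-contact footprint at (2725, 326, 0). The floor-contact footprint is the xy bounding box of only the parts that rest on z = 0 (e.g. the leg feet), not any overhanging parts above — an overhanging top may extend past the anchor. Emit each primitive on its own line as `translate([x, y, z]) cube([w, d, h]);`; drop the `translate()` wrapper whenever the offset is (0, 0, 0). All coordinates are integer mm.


translate([204, 232, 0]) cube([94, 94, 1589]);
translate([2631, 232, 0]) cube([94, 94, 1589]);
translate([298, 232, 298]) cube([2333, 94, 74]);
translate([298, 232, 1320]) cube([2333, 94, 74]);
translate([354, 326, 82]) cube([106, 25, 1456]);
translate([516, 326, 82]) cube([106, 25, 1456]);
translate([678, 326, 82]) cube([106, 25, 1456]);
translate([840, 326, 82]) cube([106, 25, 1456]);
translate([1002, 326, 82]) cube([106, 25, 1456]);
translate([1164, 326, 82]) cube([106, 25, 1456]);
translate([1326, 326, 82]) cube([106, 25, 1456]);
translate([1488, 326, 82]) cube([106, 25, 1456]);
translate([1650, 326, 82]) cube([106, 25, 1456]);
translate([1812, 326, 82]) cube([106, 25, 1456]);
translate([1974, 326, 82]) cube([106, 25, 1456]);
translate([2136, 326, 82]) cube([106, 25, 1456]);
translate([2298, 326, 82]) cube([106, 25, 1456]);
translate([2460, 326, 82]) cube([106, 25, 1456]);


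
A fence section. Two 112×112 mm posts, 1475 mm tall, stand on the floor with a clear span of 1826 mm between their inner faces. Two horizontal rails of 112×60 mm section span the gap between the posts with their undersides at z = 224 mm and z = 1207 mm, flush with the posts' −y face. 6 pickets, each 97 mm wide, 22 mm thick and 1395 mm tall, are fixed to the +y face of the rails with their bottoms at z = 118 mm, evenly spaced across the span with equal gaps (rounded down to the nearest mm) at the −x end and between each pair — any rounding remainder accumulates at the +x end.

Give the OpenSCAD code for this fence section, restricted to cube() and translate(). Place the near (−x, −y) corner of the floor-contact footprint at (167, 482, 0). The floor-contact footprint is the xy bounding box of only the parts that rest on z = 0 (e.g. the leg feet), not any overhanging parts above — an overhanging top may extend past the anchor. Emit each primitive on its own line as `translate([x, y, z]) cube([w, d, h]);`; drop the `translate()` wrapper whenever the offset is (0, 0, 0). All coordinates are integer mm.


translate([167, 482, 0]) cube([112, 112, 1475]);
translate([2105, 482, 0]) cube([112, 112, 1475]);
translate([279, 482, 224]) cube([1826, 112, 60]);
translate([279, 482, 1207]) cube([1826, 112, 60]);
translate([456, 594, 118]) cube([97, 22, 1395]);
translate([730, 594, 118]) cube([97, 22, 1395]);
translate([1004, 594, 118]) cube([97, 22, 1395]);
translate([1278, 594, 118]) cube([97, 22, 1395]);
translate([1552, 594, 118]) cube([97, 22, 1395]);
translate([1826, 594, 118]) cube([97, 22, 1395]);


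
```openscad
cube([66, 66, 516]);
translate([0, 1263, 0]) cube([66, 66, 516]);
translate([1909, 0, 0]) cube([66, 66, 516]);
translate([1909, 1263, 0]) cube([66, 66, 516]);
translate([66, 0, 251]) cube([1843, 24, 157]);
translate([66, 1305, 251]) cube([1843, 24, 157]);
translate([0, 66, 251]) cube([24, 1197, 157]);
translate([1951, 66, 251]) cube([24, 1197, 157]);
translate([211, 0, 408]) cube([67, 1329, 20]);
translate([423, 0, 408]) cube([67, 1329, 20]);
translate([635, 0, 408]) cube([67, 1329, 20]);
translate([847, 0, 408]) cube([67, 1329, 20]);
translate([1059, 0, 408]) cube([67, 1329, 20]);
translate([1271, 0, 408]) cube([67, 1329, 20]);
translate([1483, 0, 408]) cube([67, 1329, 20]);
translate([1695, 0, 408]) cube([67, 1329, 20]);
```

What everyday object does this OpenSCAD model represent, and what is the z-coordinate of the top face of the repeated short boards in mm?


A bed frame. The slat-top height is 428 mm.

Four posts, four rails, and a row of slats — a bed frame. Slats sit on the rails at z = 251 + 157 = 408; with slat thickness 20, the top is 428 mm.


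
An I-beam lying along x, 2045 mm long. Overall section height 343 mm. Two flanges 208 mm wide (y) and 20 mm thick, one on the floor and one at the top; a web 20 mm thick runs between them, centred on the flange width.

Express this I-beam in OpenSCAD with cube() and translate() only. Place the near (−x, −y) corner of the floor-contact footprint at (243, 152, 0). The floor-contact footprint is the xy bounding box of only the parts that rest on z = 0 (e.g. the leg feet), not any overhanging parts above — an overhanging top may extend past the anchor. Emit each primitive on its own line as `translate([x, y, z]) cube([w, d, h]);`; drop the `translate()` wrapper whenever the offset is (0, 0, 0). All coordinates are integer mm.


translate([243, 152, 0]) cube([2045, 208, 20]);
translate([243, 246, 20]) cube([2045, 20, 303]);
translate([243, 152, 323]) cube([2045, 208, 20]);


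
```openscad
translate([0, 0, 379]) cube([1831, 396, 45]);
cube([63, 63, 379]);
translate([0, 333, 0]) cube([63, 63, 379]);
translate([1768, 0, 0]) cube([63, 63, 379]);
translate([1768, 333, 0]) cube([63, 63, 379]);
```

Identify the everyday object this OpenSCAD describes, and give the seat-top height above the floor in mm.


A bench. The seat-top height is 424 mm.

A long slab on four corner posts — a bench. The slab sits at z = 379 with thickness 45, so the top is 379 + 45 = 424 mm.


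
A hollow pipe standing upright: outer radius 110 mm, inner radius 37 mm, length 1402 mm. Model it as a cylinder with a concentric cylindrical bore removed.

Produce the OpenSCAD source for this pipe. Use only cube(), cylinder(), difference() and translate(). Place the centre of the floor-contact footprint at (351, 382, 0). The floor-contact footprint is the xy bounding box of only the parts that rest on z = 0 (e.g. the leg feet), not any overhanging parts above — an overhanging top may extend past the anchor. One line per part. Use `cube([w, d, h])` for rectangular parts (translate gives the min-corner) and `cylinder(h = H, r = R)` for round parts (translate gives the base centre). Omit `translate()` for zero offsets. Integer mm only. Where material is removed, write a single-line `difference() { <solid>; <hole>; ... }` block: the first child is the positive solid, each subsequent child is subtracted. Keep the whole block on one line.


difference() { translate([351, 382, 0]) cylinder(h = 1402, r = 110); translate([351, 382, 0]) cylinder(h = 1402, r = 37); }


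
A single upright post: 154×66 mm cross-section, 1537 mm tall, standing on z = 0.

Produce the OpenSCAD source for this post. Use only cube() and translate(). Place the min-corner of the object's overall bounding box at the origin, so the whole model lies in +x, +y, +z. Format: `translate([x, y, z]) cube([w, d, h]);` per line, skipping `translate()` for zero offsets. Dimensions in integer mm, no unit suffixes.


cube([154, 66, 1537]);


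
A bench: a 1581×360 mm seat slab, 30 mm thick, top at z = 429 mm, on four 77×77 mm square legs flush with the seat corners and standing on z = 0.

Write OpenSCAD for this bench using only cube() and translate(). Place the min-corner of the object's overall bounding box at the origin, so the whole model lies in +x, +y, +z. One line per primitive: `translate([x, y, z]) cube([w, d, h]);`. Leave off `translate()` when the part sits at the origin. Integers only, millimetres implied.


// leg_h = 429 − 30 = 399
translate([0, 0, 399]) cube([1581, 360, 30]);
cube([77, 77, 399]);
translate([0, 283, 0]) cube([77, 77, 399]);
translate([1504, 0, 0]) cube([77, 77, 399]);
translate([1504, 283, 0]) cube([77, 77, 399]);
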